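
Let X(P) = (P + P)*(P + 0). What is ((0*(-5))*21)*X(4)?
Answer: 0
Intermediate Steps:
X(P) = 2*P**2 (X(P) = (2*P)*P = 2*P**2)
((0*(-5))*21)*X(4) = ((0*(-5))*21)*(2*4**2) = (0*21)*(2*16) = 0*32 = 0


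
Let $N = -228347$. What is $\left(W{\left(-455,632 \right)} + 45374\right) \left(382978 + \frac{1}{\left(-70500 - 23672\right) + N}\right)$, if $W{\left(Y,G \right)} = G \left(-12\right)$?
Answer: $\frac{4667733186945990}{322519} \approx 1.4473 \cdot 10^{10}$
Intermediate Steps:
$W{\left(Y,G \right)} = - 12 G$
$\left(W{\left(-455,632 \right)} + 45374\right) \left(382978 + \frac{1}{\left(-70500 - 23672\right) + N}\right) = \left(\left(-12\right) 632 + 45374\right) \left(382978 + \frac{1}{\left(-70500 - 23672\right) - 228347}\right) = \left(-7584 + 45374\right) \left(382978 + \frac{1}{\left(-70500 - 23672\right) - 228347}\right) = 37790 \left(382978 + \frac{1}{-94172 - 228347}\right) = 37790 \left(382978 + \frac{1}{-322519}\right) = 37790 \left(382978 - \frac{1}{322519}\right) = 37790 \cdot \frac{123517681581}{322519} = \frac{4667733186945990}{322519}$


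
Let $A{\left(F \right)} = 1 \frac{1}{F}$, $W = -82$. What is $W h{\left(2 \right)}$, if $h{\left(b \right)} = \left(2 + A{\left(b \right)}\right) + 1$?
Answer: $-287$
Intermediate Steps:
$A{\left(F \right)} = \frac{1}{F}$
$h{\left(b \right)} = 3 + \frac{1}{b}$ ($h{\left(b \right)} = \left(2 + \frac{1}{b}\right) + 1 = 3 + \frac{1}{b}$)
$W h{\left(2 \right)} = - 82 \left(3 + \frac{1}{2}\right) = \left(-82\right) \frac{7}{2} = -287$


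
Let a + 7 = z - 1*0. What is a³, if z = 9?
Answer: 8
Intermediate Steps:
a = 2 (a = -7 + (9 - 1*0) = -7 + (9 + 0) = -7 + 9 = 2)
a³ = 2³ = 8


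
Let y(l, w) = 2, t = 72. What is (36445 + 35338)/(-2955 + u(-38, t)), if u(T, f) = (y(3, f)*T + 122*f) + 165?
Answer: 71783/5918 ≈ 12.130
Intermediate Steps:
u(T, f) = 165 + 2*T + 122*f (u(T, f) = (2*T + 122*f) + 165 = 165 + 2*T + 122*f)
(36445 + 35338)/(-2955 + u(-38, t)) = (36445 + 35338)/(-2955 + (165 + 2*(-38) + 122*72)) = 71783/(-2955 + (165 - 76 + 8784)) = 71783/(-2955 + 8873) = 71783/5918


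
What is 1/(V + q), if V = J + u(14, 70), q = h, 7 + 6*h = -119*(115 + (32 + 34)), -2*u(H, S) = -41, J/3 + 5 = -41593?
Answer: -2/256729 ≈ -7.7903e-6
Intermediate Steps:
J = -124794 (J = -15 + 3*(-41593) = -15 - 124779 = -124794)
u(H, S) = 41/2 (u(H, S) = -1/2*(-41) = 41/2)
h = -3591 (h = -7/6 + (-119*(115 + (32 + 34)))/6 = -7/6 + (-119*(115 + 66))/6 = -7/6 + (-119*181)/6 = -7/6 + (1/6)*(-21539) = -7/6 - 21539/6 = -3591)
q = -3591
V = -249547/2 (V = -124794 + 41/2 = -249547/2 ≈ -1.2477e+5)
1/(V + q) = 1/(-249547/2 - 3591) = 1/(-256729/2) = -2/256729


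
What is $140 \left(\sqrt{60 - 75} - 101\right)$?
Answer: $-14140 + 140 i \sqrt{15} \approx -14140.0 + 542.22 i$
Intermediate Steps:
$140 \left(\sqrt{60 - 75} - 101\right) = 140 \left(\sqrt{-15} - 101\right) = 140 \left(i \sqrt{15} - 101\right) = 140 \left(-101 + i \sqrt{15}\right) = -14140 + 140 i \sqrt{15}$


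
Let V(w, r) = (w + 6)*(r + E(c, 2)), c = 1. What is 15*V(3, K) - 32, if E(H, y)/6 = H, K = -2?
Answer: 508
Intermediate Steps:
E(H, y) = 6*H
V(w, r) = (6 + r)*(6 + w) (V(w, r) = (w + 6)*(r + 6*1) = (6 + w)*(r + 6) = (6 + w)*(6 + r) = (6 + r)*(6 + w))
15*V(3, K) - 32 = 15*(36 + 6*(-2) + 6*3 - 2*3) - 32 = 15*(36 - 12 + 18 - 6) - 32 = 15*36 - 32 = 540 - 32 = 508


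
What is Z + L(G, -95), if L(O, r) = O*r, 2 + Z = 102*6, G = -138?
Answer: 13720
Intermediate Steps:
Z = 610 (Z = -2 + 102*6 = -2 + 612 = 610)
Z + L(G, -95) = 610 - 138*(-95) = 610 + 13110 = 13720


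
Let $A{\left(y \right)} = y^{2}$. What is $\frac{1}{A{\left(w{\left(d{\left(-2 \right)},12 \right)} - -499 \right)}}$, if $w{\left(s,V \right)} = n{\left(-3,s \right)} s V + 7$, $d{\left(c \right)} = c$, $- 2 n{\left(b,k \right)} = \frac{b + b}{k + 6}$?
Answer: $\frac{1}{238144} \approx 4.1991 \cdot 10^{-6}$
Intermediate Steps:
$n{\left(b,k \right)} = - \frac{b}{6 + k}$ ($n{\left(b,k \right)} = - \frac{\left(b + b\right) \frac{1}{k + 6}}{2} = - \frac{2 b \frac{1}{6 + k}}{2} = - \frac{b}{6 + k}$)
$w{\left(s,V \right)} = 7 + \frac{3 V s}{6 + s}$ ($w{\left(s,V \right)} = \left(-1\right) \left(-3\right) \frac{1}{6 + s} s V + 7 = \frac{3}{6 + s} s V + 7 = \frac{3 s}{6 + s} V + 7 = \frac{3 V s}{6 + s} + 7 = 7 + \frac{3 V s}{6 + s}$)
$\frac{1}{A{\left(w{\left(d{\left(-2 \right)},12 \right)} - -499 \right)}} = \frac{1}{\left(\frac{42 + 7 \left(-2\right) + 3 \cdot 12 \left(-2\right)}{6 - 2} - -499\right)^{2}} = \frac{1}{\left(\frac{42 - 14 - 72}{4} + 499\right)^{2}} = \frac{1}{\left(\frac{1}{4} \left(-44\right) + 499\right)^{2}} = \frac{1}{\left(-11 + 499\right)^{2}} = \frac{1}{488^{2}} = \frac{1}{238144}$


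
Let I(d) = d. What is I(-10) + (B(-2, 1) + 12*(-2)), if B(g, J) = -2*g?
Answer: -30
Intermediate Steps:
I(-10) + (B(-2, 1) + 12*(-2)) = -10 + (-2*(-2) + 12*(-2)) = -10 + (4 - 24) = -10 - 20 = -30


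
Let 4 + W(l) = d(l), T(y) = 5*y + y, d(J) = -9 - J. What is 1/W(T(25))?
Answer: -1/163 ≈ -0.0061350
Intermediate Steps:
T(y) = 6*y
W(l) = -13 - l (W(l) = -4 + (-9 - l) = -13 - l)
1/W(T(25)) = 1/(-13 - 6*25) = 1/(-13 - 1*150) = 1/(-13 - 150) = 1/(-163) = -1/163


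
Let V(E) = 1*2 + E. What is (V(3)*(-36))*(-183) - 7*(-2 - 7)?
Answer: 33003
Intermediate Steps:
V(E) = 2 + E
(V(3)*(-36))*(-183) - 7*(-2 - 7) = ((2 + 3)*(-36))*(-183) - 7*(-2 - 7) = (5*(-36))*(-183) - 7*(-9) = -180*(-183) + 63 = 32940 + 63 = 33003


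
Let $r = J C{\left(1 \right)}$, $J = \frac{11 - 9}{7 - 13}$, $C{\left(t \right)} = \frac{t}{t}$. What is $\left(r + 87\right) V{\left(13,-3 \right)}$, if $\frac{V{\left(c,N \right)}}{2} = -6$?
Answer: $-1040$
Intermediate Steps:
$C{\left(t \right)} = 1$
$J = - \frac{1}{3}$ ($J = \frac{2}{-6} = 2 \left(- \frac{1}{6}\right) = - \frac{1}{3} \approx -0.33333$)
$V{\left(c,N \right)} = -12$ ($V{\left(c,N \right)} = 2 \left(-6\right) = -12$)
$r = - \frac{1}{3}$ ($r = \left(- \frac{1}{3}\right) 1 = - \frac{1}{3} \approx -0.33333$)
$\left(r + 87\right) V{\left(13,-3 \right)} = \left(- \frac{1}{3} + 87\right) \left(-12\right) = \frac{260}{3} \left(-12\right) = -1040$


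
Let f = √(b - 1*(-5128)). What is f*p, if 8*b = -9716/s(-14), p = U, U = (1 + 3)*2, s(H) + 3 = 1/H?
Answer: 8*√10212801/43 ≈ 594.56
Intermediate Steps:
s(H) = -3 + 1/H
U = 8 (U = 4*2 = 8)
p = 8
b = 17003/43 (b = (-9716/(-3 + 1/(-14)))/8 = (-9716/(-3 - 1/14))/8 = (-9716/(-43/14))/8 = (-9716*(-14/43))/8 = (⅛)*(136024/43) = 17003/43 ≈ 395.42)
f = √10212801/43 (f = √(17003/43 - 1*(-5128)) = √(17003/43 + 5128) = √(237507/43) = √10212801/43 ≈ 74.320)
f*p = (√10212801/43)*8 = 8*√10212801/43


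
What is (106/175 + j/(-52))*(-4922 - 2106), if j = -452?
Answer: -21237612/325 ≈ -65347.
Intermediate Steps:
(106/175 + j/(-52))*(-4922 - 2106) = (106/175 - 452/(-52))*(-4922 - 2106) = (106*(1/175) - 452*(-1/52))*(-7028) = (106/175 + 113/13)*(-7028) = (21153/2275)*(-7028) = -21237612/325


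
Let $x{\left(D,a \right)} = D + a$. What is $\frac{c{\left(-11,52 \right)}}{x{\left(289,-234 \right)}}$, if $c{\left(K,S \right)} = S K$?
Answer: $- \frac{52}{5} \approx -10.4$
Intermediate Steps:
$c{\left(K,S \right)} = K S$
$\frac{c{\left(-11,52 \right)}}{x{\left(289,-234 \right)}} = \frac{\left(-11\right) 52}{289 - 234} = - \frac{572}{55} = \left(-572\right) \frac{1}{55} = - \frac{52}{5}$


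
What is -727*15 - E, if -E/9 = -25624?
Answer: -241521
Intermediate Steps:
E = 230616 (E = -9*(-25624) = 230616)
-727*15 - E = -727*15 - 1*230616 = -10905 - 230616 = -241521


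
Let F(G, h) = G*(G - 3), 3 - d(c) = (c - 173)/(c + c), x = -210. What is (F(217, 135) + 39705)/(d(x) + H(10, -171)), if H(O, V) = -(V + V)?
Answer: 36180060/144517 ≈ 250.35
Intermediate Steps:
H(O, V) = -2*V
d(c) = 3 - (-173 + c)/(2*c) (d(c) = 3 - (c - 173)/(c + c) = 3 - (-173 + c)/(2*c))
F(G, h) = G*(-3 + G)
(F(217, 135) + 39705)/(d(x) + H(10, -171)) = (217*(-3 + 217) + 39705)/((1/2)*(173 + 5*(-210))/(-210) - 2*(-171)) = (217*214 + 39705)/((1/2)*(-1/210)*(173 - 1050) + 342) = (46438 + 39705)/((1/2)*(-1/210)*(-877) + 342) = 86143/(877/420 + 342) = 86143/(144517/420) = 86143*(420/144517) = 36180060/144517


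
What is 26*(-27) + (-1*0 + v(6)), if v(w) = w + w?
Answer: -690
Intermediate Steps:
v(w) = 2*w
26*(-27) + (-1*0 + v(6)) = 26*(-27) + (-1*0 + 2*6) = -702 + (0 + 12) = -702 + 12 = -690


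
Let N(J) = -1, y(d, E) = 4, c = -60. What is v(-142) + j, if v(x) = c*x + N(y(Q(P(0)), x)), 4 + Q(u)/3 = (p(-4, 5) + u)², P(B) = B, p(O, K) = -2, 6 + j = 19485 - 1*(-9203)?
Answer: 37201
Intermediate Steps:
j = 28682 (j = -6 + (19485 - 1*(-9203)) = -6 + (19485 + 9203) = -6 + 28688 = 28682)
Q(u) = -12 + 3*(-2 + u)²
v(x) = -1 - 60*x (v(x) = -60*x - 1 = -1 - 60*x)
v(-142) + j = (-1 - 60*(-142)) + 28682 = (-1 + 8520) + 28682 = 8519 + 28682 = 37201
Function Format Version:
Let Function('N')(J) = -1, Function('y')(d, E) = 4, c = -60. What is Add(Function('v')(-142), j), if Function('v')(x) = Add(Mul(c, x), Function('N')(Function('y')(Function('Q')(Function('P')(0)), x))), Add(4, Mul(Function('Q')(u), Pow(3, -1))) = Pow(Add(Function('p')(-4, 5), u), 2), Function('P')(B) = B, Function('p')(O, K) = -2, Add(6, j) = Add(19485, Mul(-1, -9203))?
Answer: 37201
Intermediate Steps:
j = 28682 (j = Add(-6, Add(19485, Mul(-1, -9203))) = Add(-6, Add(19485, 9203)) = Add(-6, 28688) = 28682)
Function('Q')(u) = Add(-12, Mul(3, Pow(Add(-2, u), 2)))
Function('v')(x) = Add(-1, Mul(-60, x)) (Function('v')(x) = Add(Mul(-60, x), -1) = Add(-1, Mul(-60, x)))
Add(Function('v')(-142), j) = Add(Add(-1, Mul(-60, -142)), 28682) = Add(Add(-1, 8520), 28682) = Add(8519, 28682) = 37201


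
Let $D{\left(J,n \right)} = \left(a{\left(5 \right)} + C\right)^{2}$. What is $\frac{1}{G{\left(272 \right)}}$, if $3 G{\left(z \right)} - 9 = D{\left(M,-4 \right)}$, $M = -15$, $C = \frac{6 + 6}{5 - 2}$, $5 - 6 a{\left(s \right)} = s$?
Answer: $\frac{3}{25} \approx 0.12$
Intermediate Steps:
$a{\left(s \right)} = \frac{5}{6} - \frac{s}{6}$
$C = 4$ ($C = \frac{12}{3} = 12 \cdot \frac{1}{3} = 4$)
$D{\left(J,n \right)} = 16$ ($D{\left(J,n \right)} = \left(\left(\frac{5}{6} - \frac{5}{6}\right) + 4\right)^{2} = \left(0 + 4\right)^{2} = 4^{2} = 16$)
$G{\left(z \right)} = \frac{25}{3}$ ($G{\left(z \right)} = 3 + \frac{1}{3} \cdot 16 = 3 + \frac{16}{3} = \frac{25}{3}$)
$\frac{1}{G{\left(272 \right)}} = \frac{1}{\frac{25}{3}} = \frac{3}{25}$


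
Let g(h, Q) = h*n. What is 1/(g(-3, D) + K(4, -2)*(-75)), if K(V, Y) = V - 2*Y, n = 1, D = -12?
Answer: -1/603 ≈ -0.0016584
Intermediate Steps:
g(h, Q) = h (g(h, Q) = h*1 = h)
1/(g(-3, D) + K(4, -2)*(-75)) = 1/(-3 + (4 - 2*(-2))*(-75)) = 1/(-3 + (4 + 4)*(-75)) = 1/(-3 + 8*(-75)) = 1/(-3 - 600) = 1/(-603) = -1/603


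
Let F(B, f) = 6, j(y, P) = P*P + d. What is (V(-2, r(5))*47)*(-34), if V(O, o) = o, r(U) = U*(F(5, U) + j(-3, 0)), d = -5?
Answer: -7990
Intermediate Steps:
j(y, P) = -5 + P² (j(y, P) = P*P - 5 = P² - 5 = -5 + P²)
r(U) = U (r(U) = U*(6 + (-5 + 0²)) = U*(6 + (-5 + 0)) = U*(6 - 5) = U*1 = U)
(V(-2, r(5))*47)*(-34) = (5*47)*(-34) = 235*(-34) = -7990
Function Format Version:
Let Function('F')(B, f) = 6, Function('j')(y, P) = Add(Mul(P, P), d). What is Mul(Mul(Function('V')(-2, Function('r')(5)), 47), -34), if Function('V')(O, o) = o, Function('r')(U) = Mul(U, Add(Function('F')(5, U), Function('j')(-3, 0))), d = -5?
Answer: -7990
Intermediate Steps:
Function('j')(y, P) = Add(-5, Pow(P, 2)) (Function('j')(y, P) = Add(Mul(P, P), -5) = Add(Pow(P, 2), -5) = Add(-5, Pow(P, 2)))
Function('r')(U) = U (Function('r')(U) = Mul(U, Add(6, Add(-5, Pow(0, 2)))) = Mul(U, Add(6, Add(-5, 0))) = Mul(U, Add(6, -5)) = Mul(U, 1) = U)
Mul(Mul(Function('V')(-2, Function('r')(5)), 47), -34) = Mul(Mul(5, 47), -34) = Mul(235, -34) = -7990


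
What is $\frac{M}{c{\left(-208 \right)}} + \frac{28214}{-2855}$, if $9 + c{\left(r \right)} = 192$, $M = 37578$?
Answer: $\frac{34040676}{174155} \approx 195.46$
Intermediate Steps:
$c{\left(r \right)} = 183$ ($c{\left(r \right)} = -9 + 192 = 183$)
$\frac{M}{c{\left(-208 \right)}} + \frac{28214}{-2855} = \frac{37578}{183} + \frac{28214}{-2855} = 37578 \cdot \frac{1}{183} + 28214 \left(- \frac{1}{2855}\right) = \frac{12526}{61} - \frac{28214}{2855} = \frac{34040676}{174155}$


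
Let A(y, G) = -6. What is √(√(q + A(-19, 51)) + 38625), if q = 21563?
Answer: √(38625 + √21557) ≈ 196.91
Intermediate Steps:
√(√(q + A(-19, 51)) + 38625) = √(√(21563 - 6) + 38625) = √(√21557 + 38625) = √(38625 + √21557)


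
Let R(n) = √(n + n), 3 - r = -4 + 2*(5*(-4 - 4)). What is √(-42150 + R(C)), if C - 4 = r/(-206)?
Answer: √(-447169350 + 103*√75911)/103 ≈ 205.3*I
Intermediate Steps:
r = 87 (r = 3 - (-4 + 2*(5*(-4 - 4))) = 3 - (-4 + 2*(5*(-8))) = 3 - (-4 + 2*(-40)) = 3 - (-4 - 80) = 3 - 1*(-84) = 3 + 84 = 87)
C = 737/206 (C = 4 + 87/(-206) = 4 + 87*(-1/206) = 4 - 87/206 = 737/206 ≈ 3.5777)
R(n) = √2*√n (R(n) = √(2*n) = √2*√n)
√(-42150 + R(C)) = √(-42150 + √2*√(737/206)) = √(-42150 + √2*(√151822/206)) = √(-42150 + √75911/103)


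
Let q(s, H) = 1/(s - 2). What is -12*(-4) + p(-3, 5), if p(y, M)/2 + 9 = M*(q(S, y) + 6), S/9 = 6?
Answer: 2345/26 ≈ 90.192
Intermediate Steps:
S = 54 (S = 9*6 = 54)
q(s, H) = 1/(-2 + s)
p(y, M) = -18 + 313*M/26 (p(y, M) = -18 + 2*(M*(1/(-2 + 54) + 6)) = -18 + 2*(M*(1/52 + 6)) = -18 + 2*(M*(313/52)) = -18 + 2*(313*M/52) = -18 + 313*M/26)
-12*(-4) + p(-3, 5) = -12*(-4) + (-18 + (313/26)*5) = 48 + (-18 + 1565/26) = 48 + 1097/26 = 2345/26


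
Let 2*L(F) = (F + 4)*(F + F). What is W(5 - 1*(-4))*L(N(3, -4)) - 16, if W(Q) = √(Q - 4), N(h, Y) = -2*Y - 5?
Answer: -16 + 21*√5 ≈ 30.957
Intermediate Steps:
N(h, Y) = -5 - 2*Y
L(F) = F*(4 + F) (L(F) = ((F + 4)*(F + F))/2 = ((4 + F)*(2*F))/2 = (2*F*(4 + F))/2 = F*(4 + F))
W(Q) = √(-4 + Q)
W(5 - 1*(-4))*L(N(3, -4)) - 16 = √(-4 + (5 - 1*(-4)))*((-5 - 2*(-4))*(4 + (-5 - 2*(-4)))) - 16 = √(-4 + (5 + 4))*((-5 + 8)*(4 + (-5 + 8))) - 16 = √(-4 + 9)*(3*(4 + 3)) - 16 = √5*(3*7) - 16 = √5*21 - 16 = 21*√5 - 16 = -16 + 21*√5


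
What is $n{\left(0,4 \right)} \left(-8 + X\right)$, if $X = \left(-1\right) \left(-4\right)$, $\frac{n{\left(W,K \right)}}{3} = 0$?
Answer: $0$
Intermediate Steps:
$n{\left(W,K \right)} = 0$ ($n{\left(W,K \right)} = 3 \cdot 0 = 0$)
$X = 4$
$n{\left(0,4 \right)} \left(-8 + X\right) = 0 \left(-8 + 4\right) = 0 \left(-4\right) = 0$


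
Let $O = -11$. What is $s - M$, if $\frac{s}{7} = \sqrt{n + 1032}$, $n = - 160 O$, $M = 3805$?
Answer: $-3805 + 14 \sqrt{698} \approx -3435.1$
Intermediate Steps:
$n = 1760$ ($n = \left(-160\right) \left(-11\right) = 1760$)
$s = 14 \sqrt{698}$ ($s = 7 \sqrt{1760 + 1032} = 7 \sqrt{2792} = 7 \cdot 2 \sqrt{698} = 14 \sqrt{698} \approx 369.88$)
$s - M = 14 \sqrt{698} - 3805 = -3805 + 14 \sqrt{698}$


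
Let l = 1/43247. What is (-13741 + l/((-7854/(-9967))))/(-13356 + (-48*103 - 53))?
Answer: 4667294680091/6233815548114 ≈ 0.74871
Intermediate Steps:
l = 1/43247 ≈ 2.3123e-5
(-13741 + l/((-7854/(-9967))))/(-13356 + (-48*103 - 53)) = (-13741 + 1/(43247*((-7854/(-9967)))))/(-13356 + (-48*103 - 53)) = (-13741 + 1/(43247*((-7854*(-1/9967)))))/(-13356 + (-4944 - 53)) = (-13741 + 1/(43247*(7854/9967)))/(-13356 - 4997) = (-13741 + (1/43247)*(9967/7854))/(-18353) = (-13741 + 9967/339661938)*(-1/18353) = -4667294680091/339661938*(-1/18353) = 4667294680091/6233815548114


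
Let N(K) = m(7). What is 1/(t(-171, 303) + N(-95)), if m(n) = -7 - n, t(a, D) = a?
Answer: -1/185 ≈ -0.0054054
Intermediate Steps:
N(K) = -14 (N(K) = -7 - 1*7 = -7 - 7 = -14)
1/(t(-171, 303) + N(-95)) = 1/(-171 - 14) = 1/(-185) = -1/185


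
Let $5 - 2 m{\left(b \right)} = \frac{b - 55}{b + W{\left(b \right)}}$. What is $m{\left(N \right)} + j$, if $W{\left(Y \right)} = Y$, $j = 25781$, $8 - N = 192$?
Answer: $\frac{18976417}{736} \approx 25783.0$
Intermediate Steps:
$N = -184$ ($N = 8 - 192 = -184$)
$m{\left(b \right)} = \frac{5}{2} - \frac{-55 + b}{4 b}$ ($m{\left(b \right)} = \frac{5}{2} - \frac{\left(b - 55\right) \frac{1}{b + b}}{2} = \frac{5}{2} - \frac{\left(-55 + b\right) \frac{1}{2 b}}{2} = \frac{5}{2} - \frac{\frac{1}{2} \frac{1}{b} \left(-55 + b\right)}{2} = \frac{5}{2} - \frac{-55 + b}{4 b}$)
$m{\left(N \right)} + j = \frac{55 + 9 \left(-184\right)}{4 \left(-184\right)} + 25781 = \frac{1}{4} \left(- \frac{1}{184}\right) \left(55 - 1656\right) + 25781 = \frac{1}{4} \left(- \frac{1}{184}\right) \left(-1601\right) + 25781 = \frac{1601}{736} + 25781 = \frac{18976417}{736}$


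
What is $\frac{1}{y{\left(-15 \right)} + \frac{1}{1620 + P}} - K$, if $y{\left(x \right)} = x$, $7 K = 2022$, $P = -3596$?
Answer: $- \frac{59947934}{207487} \approx -288.92$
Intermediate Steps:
$K = \frac{2022}{7}$ ($K = \frac{1}{7} \cdot 2022 = \frac{2022}{7} \approx 288.86$)
$\frac{1}{y{\left(-15 \right)} + \frac{1}{1620 + P}} - K = \frac{1}{-15 + \frac{1}{1620 - 3596}} - \frac{2022}{7} = \frac{1}{-15 + \frac{1}{-1976}} - \frac{2022}{7} = \frac{1}{-15 - \frac{1}{1976}} - \frac{2022}{7} = \frac{1}{- \frac{29641}{1976}} - \frac{2022}{7} = - \frac{1976}{29641} - \frac{2022}{7} = - \frac{59947934}{207487}$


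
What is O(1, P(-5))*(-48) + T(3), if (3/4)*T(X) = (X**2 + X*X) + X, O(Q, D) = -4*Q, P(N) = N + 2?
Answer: 220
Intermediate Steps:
P(N) = 2 + N
T(X) = 4*X/3 + 8*X**2/3 (T(X) = 4*((X**2 + X*X) + X)/3 = 4*((X**2 + X**2) + X)/3 = 4*(2*X**2 + X)/3 = 4*(X + 2*X**2)/3 = 4*X/3 + 8*X**2/3)
O(1, P(-5))*(-48) + T(3) = -4*1*(-48) + (4/3)*3*(1 + 2*3) = -4*(-48) + (4/3)*3*(1 + 6) = 192 + (4/3)*3*7 = 192 + 28 = 220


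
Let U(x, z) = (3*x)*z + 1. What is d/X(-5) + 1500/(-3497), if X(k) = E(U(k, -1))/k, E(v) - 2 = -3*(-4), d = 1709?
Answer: -29902865/48958 ≈ -610.79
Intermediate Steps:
U(x, z) = 1 + 3*x*z (U(x, z) = 3*x*z + 1 = 1 + 3*x*z)
E(v) = 14 (E(v) = 2 - 3*(-4) = 2 + 12 = 14)
X(k) = 14/k
d/X(-5) + 1500/(-3497) = 1709/((14/(-5))) + 1500/(-3497) = 1709/((14*(-1/5))) + 1500*(-1/3497) = 1709/(-14/5) - 1500/3497 = 1709*(-5/14) - 1500/3497 = -8545/14 - 1500/3497 = -29902865/48958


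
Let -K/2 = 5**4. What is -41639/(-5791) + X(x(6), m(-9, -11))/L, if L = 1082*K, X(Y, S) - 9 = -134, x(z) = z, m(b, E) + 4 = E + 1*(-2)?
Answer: 450539771/62658620 ≈ 7.1904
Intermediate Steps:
K = -1250 (K = -2*5**4 = -2*625 = -1250)
m(b, E) = -6 + E (m(b, E) = -4 + (E + 1*(-2)) = -4 + (E - 2) = -4 + (-2 + E) = -6 + E)
X(Y, S) = -125 (X(Y, S) = 9 - 134 = -125)
L = -1352500 (L = 1082*(-1250) = -1352500)
-41639/(-5791) + X(x(6), m(-9, -11))/L = -41639/(-5791) - 125/(-1352500) = -41639*(-1/5791) - 125*(-1/1352500) = 41639/5791 + 1/10820 = 450539771/62658620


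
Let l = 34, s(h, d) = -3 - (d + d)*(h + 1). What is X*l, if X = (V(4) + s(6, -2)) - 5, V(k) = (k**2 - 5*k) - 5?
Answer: 374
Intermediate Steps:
V(k) = -5 + k**2 - 5*k
s(h, d) = -3 - 2*d*(1 + h)
X = 11 (X = ((-5 + 4**2 - 5*4) + (-3 - 2*(-2) - 2*(-2)*6)) - 5 = ((-5 + 16 - 20) + (-3 + 4 + 24)) - 5 = (-9 + 25) - 5 = 16 - 5 = 11)
X*l = 11*34 = 374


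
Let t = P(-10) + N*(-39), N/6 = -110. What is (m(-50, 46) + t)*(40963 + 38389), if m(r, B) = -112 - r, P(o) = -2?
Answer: 2037441952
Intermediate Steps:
N = -660 (N = 6*(-110) = -660)
t = 25738 (t = -2 - 660*(-39) = -2 + 25740 = 25738)
(m(-50, 46) + t)*(40963 + 38389) = ((-112 - 1*(-50)) + 25738)*(40963 + 38389) = ((-112 + 50) + 25738)*79352 = (-62 + 25738)*79352 = 25676*79352 = 2037441952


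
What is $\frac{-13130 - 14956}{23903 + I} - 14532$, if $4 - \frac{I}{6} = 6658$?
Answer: $- \frac{232789086}{16021} \approx -14530.0$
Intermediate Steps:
$I = -39924$ ($I = 24 - 39948 = -39924$)
$\frac{-13130 - 14956}{23903 + I} - 14532 = \frac{-13130 - 14956}{23903 - 39924} - 14532 = - \frac{28086}{-16021} - 14532 = \left(-28086\right) \left(- \frac{1}{16021}\right) - 14532 = \frac{28086}{16021} - 14532 = - \frac{232789086}{16021}$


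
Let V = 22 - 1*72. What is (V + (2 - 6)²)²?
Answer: 1156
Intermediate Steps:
V = -50 (V = 22 - 72 = -50)
(V + (2 - 6)²)² = (-50 + (2 - 6)²)² = (-50 + (-4)²)² = (-50 + 16)² = (-34)² = 1156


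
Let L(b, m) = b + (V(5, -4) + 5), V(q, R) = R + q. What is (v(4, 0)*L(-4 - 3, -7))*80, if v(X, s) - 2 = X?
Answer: -480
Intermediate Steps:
v(X, s) = 2 + X
L(b, m) = 6 + b (L(b, m) = b + ((-4 + 5) + 5) = b + (1 + 5) = b + 6 = 6 + b)
(v(4, 0)*L(-4 - 3, -7))*80 = ((2 + 4)*(6 + (-4 - 3)))*80 = (6*(6 - 7))*80 = (6*(-1))*80 = -6*80 = -480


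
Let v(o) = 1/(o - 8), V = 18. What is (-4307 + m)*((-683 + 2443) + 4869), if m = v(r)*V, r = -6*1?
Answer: -28559626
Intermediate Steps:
r = -6
v(o) = 1/(-8 + o)
m = -9/7 (m = 18/(-8 - 6) = 18/(-14) = -1/14*18 = -9/7 ≈ -1.2857)
(-4307 + m)*((-683 + 2443) + 4869) = (-4307 - 9/7)*((-683 + 2443) + 4869) = -30158*(1760 + 4869)/7 = -30158/7*6629 = -28559626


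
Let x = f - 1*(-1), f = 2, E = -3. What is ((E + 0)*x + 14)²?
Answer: 25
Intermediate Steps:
x = 3 (x = 2 - 1*(-1) = 2 + 1 = 3)
((E + 0)*x + 14)² = ((-3 + 0)*3 + 14)² = (-3*3 + 14)² = (-9 + 14)² = 5² = 25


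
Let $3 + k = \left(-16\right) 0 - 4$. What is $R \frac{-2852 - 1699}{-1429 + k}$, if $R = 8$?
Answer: $\frac{9102}{359} \approx 25.354$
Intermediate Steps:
$k = -7$ ($k = -3 - 4 = -7$)
$R \frac{-2852 - 1699}{-1429 + k} = 8 \frac{-2852 - 1699}{-1429 - 7} = 8 \left(- \frac{4551}{-1436}\right) = 8 \left(\left(-4551\right) \left(- \frac{1}{1436}\right)\right) = 8 \cdot \frac{4551}{1436} = \frac{9102}{359}$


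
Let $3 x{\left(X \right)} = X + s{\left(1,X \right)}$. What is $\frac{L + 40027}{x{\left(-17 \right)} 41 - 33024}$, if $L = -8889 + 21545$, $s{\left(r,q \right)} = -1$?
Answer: $- \frac{17561}{11090} \approx -1.5835$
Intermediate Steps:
$L = 12656$
$x{\left(X \right)} = - \frac{1}{3} + \frac{X}{3}$ ($x{\left(X \right)} = \frac{X - 1}{3} = \frac{-1 + X}{3} = - \frac{1}{3} + \frac{X}{3}$)
$\frac{L + 40027}{x{\left(-17 \right)} 41 - 33024} = \frac{12656 + 40027}{\left(- \frac{1}{3} + \frac{1}{3} \left(-17\right)\right) 41 - 33024} = \frac{52683}{\left(- \frac{1}{3} - \frac{17}{3}\right) 41 - 33024} = \frac{52683}{\left(-6\right) 41 - 33024} = \frac{52683}{-246 - 33024} = \frac{52683}{-33270} = 52683 \left(- \frac{1}{33270}\right) = - \frac{17561}{11090}$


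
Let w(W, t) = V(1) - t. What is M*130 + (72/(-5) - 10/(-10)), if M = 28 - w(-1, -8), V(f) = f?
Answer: 12283/5 ≈ 2456.6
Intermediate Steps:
w(W, t) = 1 - t
M = 19 (M = 28 - (1 - 1*(-8)) = 28 - (1 + 8) = 28 - 1*9 = 28 - 9 = 19)
M*130 + (72/(-5) - 10/(-10)) = 19*130 + (72/(-5) - 10/(-10)) = 2470 + (72*(-⅕) - 10*(-⅒)) = 2470 + (-72/5 + 1) = 2470 - 67/5 = 12283/5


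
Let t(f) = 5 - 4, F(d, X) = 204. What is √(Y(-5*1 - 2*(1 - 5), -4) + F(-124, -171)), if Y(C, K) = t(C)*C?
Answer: 3*√23 ≈ 14.387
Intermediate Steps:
t(f) = 1
Y(C, K) = C (Y(C, K) = 1*C = C)
√(Y(-5*1 - 2*(1 - 5), -4) + F(-124, -171)) = √((-5*1 - 2*(1 - 5)) + 204) = √((-5 - 2*(-4)) + 204) = √((-5 + 8) + 204) = √(3 + 204) = √207 = 3*√23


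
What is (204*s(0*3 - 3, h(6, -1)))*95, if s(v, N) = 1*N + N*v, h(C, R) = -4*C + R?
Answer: 969000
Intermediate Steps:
h(C, R) = R - 4*C
s(v, N) = N + N*v
(204*s(0*3 - 3, h(6, -1)))*95 = (204*((-1 - 4*6)*(1 + (0*3 - 3))))*95 = (204*((-1 - 24)*(1 + (0 - 3))))*95 = (204*(-25*(1 - 3)))*95 = (204*(-25*(-2)))*95 = (204*50)*95 = 10200*95 = 969000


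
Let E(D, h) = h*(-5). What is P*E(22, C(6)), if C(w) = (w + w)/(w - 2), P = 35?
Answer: -525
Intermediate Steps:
C(w) = 2*w/(-2 + w) (C(w) = (2*w)/(-2 + w) = 2*w/(-2 + w))
E(D, h) = -5*h
P*E(22, C(6)) = 35*(-10*6/(-2 + 6)) = 35*(-10*6/4) = 35*(-5*3) = 35*(-15) = -525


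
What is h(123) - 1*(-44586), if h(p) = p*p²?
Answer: 1905453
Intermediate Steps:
h(p) = p³
h(123) - 1*(-44586) = 123³ - 1*(-44586) = 1860867 + 44586 = 1905453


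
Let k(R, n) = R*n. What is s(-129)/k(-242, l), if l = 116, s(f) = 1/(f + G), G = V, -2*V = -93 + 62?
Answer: 1/3186172 ≈ 3.1386e-7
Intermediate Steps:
V = 31/2 (V = -(-93 + 62)/2 = -1/2*(-31) = 31/2 ≈ 15.500)
G = 31/2 ≈ 15.500
s(f) = 1/(31/2 + f) (s(f) = 1/(f + 31/2) = 1/(31/2 + f))
s(-129)/k(-242, l) = (2/(31 + 2*(-129)))/((-242*116)) = (2/(31 - 258))/(-28072) = (2/(-227))*(-1/28072) = (2*(-1/227))*(-1/28072) = -2/227*(-1/28072) = 1/3186172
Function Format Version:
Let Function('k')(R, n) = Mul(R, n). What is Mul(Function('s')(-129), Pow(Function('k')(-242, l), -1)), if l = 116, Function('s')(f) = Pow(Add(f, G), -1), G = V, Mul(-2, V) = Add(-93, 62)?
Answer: Rational(1, 3186172) ≈ 3.1386e-7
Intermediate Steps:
V = Rational(31, 2) (V = Mul(Rational(-1, 2), Add(-93, 62)) = Mul(Rational(-1, 2), -31) = Rational(31, 2) ≈ 15.500)
G = Rational(31, 2) ≈ 15.500
Function('s')(f) = Pow(Add(Rational(31, 2), f), -1) (Function('s')(f) = Pow(Add(f, Rational(31, 2)), -1) = Pow(Add(Rational(31, 2), f), -1))
Mul(Function('s')(-129), Pow(Function('k')(-242, l), -1)) = Mul(Mul(2, Pow(Add(31, Mul(2, -129)), -1)), Pow(Mul(-242, 116), -1)) = Mul(Mul(2, Pow(Add(31, -258), -1)), Pow(-28072, -1)) = Mul(Mul(2, Pow(-227, -1)), Rational(-1, 28072)) = Mul(Mul(2, Rational(-1, 227)), Rational(-1, 28072)) = Mul(Rational(-2, 227), Rational(-1, 28072)) = Rational(1, 3186172)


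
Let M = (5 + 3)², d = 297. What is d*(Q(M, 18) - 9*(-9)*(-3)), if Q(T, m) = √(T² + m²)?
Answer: -72171 + 594*√1105 ≈ -52426.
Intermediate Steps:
M = 64 (M = 8² = 64)
d*(Q(M, 18) - 9*(-9)*(-3)) = 297*(√(64² + 18²) - 9*(-9)*(-3)) = 297*(√(4096 + 324) + 81*(-3)) = 297*(√4420 - 243) = 297*(2*√1105 - 243) = 297*(-243 + 2*√1105) = -72171 + 594*√1105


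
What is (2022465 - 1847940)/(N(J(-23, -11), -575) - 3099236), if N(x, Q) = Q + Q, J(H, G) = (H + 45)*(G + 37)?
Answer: -58175/1033462 ≈ -0.056291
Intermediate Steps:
J(H, G) = (37 + G)*(45 + H) (J(H, G) = (45 + H)*(37 + G) = (37 + G)*(45 + H))
N(x, Q) = 2*Q
(2022465 - 1847940)/(N(J(-23, -11), -575) - 3099236) = (2022465 - 1847940)/(2*(-575) - 3099236) = 174525/(-1150 - 3099236) = 174525/(-3100386) = 174525*(-1/3100386) = -58175/1033462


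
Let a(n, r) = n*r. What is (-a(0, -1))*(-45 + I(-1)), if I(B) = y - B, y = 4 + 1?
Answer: 0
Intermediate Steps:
y = 5
I(B) = 5 - B
(-a(0, -1))*(-45 + I(-1)) = (-0*(-1))*(-45 + (5 - 1*(-1))) = (-1*0)*(-45 + (5 + 1)) = 0*(-45 + 6) = 0*(-39) = 0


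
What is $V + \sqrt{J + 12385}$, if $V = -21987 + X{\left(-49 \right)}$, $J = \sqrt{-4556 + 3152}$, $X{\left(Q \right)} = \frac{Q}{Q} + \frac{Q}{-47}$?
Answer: $- \frac{1033293}{47} + \sqrt{12385 + 6 i \sqrt{39}} \approx -21874.0 + 0.16835 i$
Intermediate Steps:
$X{\left(Q \right)} = 1 - \frac{Q}{47}$ ($X{\left(Q \right)} = 1 + Q \left(- \frac{1}{47}\right) = 1 - \frac{Q}{47}$)
$J = 6 i \sqrt{39}$ ($J = \sqrt{-1404} = 6 i \sqrt{39} \approx 37.47 i$)
$V = - \frac{1033293}{47}$ ($V = -21987 + \left(1 - - \frac{49}{47}\right) = -21987 + \left(1 + \frac{49}{47}\right) = -21987 + \frac{96}{47} = - \frac{1033293}{47} \approx -21985.0$)
$V + \sqrt{J + 12385} = - \frac{1033293}{47} + \sqrt{6 i \sqrt{39} + 12385} = - \frac{1033293}{47} + \sqrt{12385 + 6 i \sqrt{39}}$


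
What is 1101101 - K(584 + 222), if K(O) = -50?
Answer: 1101151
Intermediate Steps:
1101101 - K(584 + 222) = 1101101 - 1*(-50) = 1101101 + 50 = 1101151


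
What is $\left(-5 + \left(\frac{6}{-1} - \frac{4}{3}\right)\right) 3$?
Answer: $-37$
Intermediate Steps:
$\left(-5 + \left(\frac{6}{-1} - \frac{4}{3}\right)\right) 3 = \left(-5 + \left(6 \left(-1\right) - \frac{4}{3}\right)\right) 3 = \left(-5 - \frac{22}{3}\right) 3 = \left(- \frac{37}{3}\right) 3 = -37$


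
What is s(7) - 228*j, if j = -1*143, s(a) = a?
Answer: 32611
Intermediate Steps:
j = -143
s(7) - 228*j = 7 - 228*(-143) = 7 + 32604 = 32611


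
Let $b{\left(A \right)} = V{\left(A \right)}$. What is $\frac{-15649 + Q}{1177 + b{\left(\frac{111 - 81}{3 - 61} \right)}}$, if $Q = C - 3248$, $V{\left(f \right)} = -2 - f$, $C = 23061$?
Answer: $\frac{60378}{17045} \approx 3.5423$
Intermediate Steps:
$b{\left(A \right)} = -2 - A$
$Q = 19813$ ($Q = 23061 - 3248 = 19813$)
$\frac{-15649 + Q}{1177 + b{\left(\frac{111 - 81}{3 - 61} \right)}} = \frac{-15649 + 19813}{1177 - \left(2 + \frac{111 - 81}{3 - 61}\right)} = \frac{4164}{1177 - \left(2 + \frac{30}{-58}\right)} = \frac{4164}{1177 - \left(2 + 30 \left(- \frac{1}{58}\right)\right)} = \frac{4164}{1177 - \frac{43}{29}} = \frac{4164}{\frac{34090}{29}} = 4164 \cdot \frac{29}{34090} = \frac{60378}{17045}$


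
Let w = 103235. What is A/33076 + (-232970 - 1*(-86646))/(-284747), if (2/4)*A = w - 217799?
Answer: -15100924498/2354572943 ≈ -6.4134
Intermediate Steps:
A = -229128 (A = 2*(103235 - 217799) = 2*(-114564) = -229128)
A/33076 + (-232970 - 1*(-86646))/(-284747) = -229128/33076 + (-232970 - 1*(-86646))/(-284747) = -229128*1/33076 + (-232970 + 86646)*(-1/284747) = -57282/8269 - 146324*(-1/284747) = -57282/8269 + 146324/284747 = -15100924498/2354572943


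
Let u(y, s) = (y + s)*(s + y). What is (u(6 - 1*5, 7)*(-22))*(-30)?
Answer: 42240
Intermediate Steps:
u(y, s) = (s + y)² (u(y, s) = (s + y)*(s + y) = (s + y)²)
(u(6 - 1*5, 7)*(-22))*(-30) = ((7 + (6 - 1*5))²*(-22))*(-30) = ((7 + (6 - 5))²*(-22))*(-30) = ((7 + 1)²*(-22))*(-30) = (8²*(-22))*(-30) = (64*(-22))*(-30) = -1408*(-30) = 42240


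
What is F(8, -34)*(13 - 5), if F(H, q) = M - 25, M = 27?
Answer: 16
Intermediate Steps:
F(H, q) = 2 (F(H, q) = 27 - 25 = 2)
F(8, -34)*(13 - 5) = 2*(13 - 5) = 2*8 = 16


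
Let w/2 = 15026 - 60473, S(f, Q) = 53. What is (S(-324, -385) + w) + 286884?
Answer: 196043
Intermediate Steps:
w = -90894 (w = 2*(15026 - 60473) = 2*(-45447) = -90894)
(S(-324, -385) + w) + 286884 = (53 - 90894) + 286884 = -90841 + 286884 = 196043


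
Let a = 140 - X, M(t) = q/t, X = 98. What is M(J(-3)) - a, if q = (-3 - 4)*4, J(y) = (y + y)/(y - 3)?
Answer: -70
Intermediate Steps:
J(y) = 2*y/(-3 + y) (J(y) = (2*y)/(-3 + y) = 2*y/(-3 + y))
q = -28 (q = -7*4 = -28)
M(t) = -28/t
a = 42 (a = 140 - 1*98 = 140 - 98 = 42)
M(J(-3)) - a = -28/1 - 1*42 = -28/1 - 42 = -28*1 - 42 = -28 - 42 = -70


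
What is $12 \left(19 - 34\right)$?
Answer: $-180$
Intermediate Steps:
$12 \left(19 - 34\right) = 12 \left(-15\right) = -180$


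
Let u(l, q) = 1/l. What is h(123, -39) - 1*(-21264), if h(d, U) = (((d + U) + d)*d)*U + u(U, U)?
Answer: -37896886/39 ≈ -9.7172e+5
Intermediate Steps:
h(d, U) = 1/U + U*d*(U + 2*d) (h(d, U) = (((d + U) + d)*d)*U + 1/U = (((U + d) + d)*d)*U + 1/U = ((U + 2*d)*d)*U + 1/U = (d*(U + 2*d))*U + 1/U = U*d*(U + 2*d) + 1/U = 1/U + U*d*(U + 2*d))
h(123, -39) - 1*(-21264) = (1 + 123*(-39)²*(-39 + 2*123))/(-39) - 1*(-21264) = -(1 + 123*1521*(-39 + 246))/39 + 21264 = -(1 + 123*1521*207)/39 + 21264 = -(1 + 38726181)/39 + 21264 = -1/39*38726182 + 21264 = -38726182/39 + 21264 = -37896886/39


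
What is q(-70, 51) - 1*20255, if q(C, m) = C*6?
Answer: -20675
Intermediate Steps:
q(C, m) = 6*C
q(-70, 51) - 1*20255 = 6*(-70) - 1*20255 = -420 - 20255 = -20675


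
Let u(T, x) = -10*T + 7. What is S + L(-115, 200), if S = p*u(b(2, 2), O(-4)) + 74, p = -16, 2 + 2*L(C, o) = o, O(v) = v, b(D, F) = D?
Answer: 381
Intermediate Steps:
L(C, o) = -1 + o/2
u(T, x) = 7 - 10*T
S = 282 (S = -16*(7 - 10*2) + 74 = -16*(7 - 20) + 74 = -16*(-13) + 74 = 208 + 74 = 282)
S + L(-115, 200) = 282 + (-1 + (1/2)*200) = 282 + (-1 + 100) = 282 + 99 = 381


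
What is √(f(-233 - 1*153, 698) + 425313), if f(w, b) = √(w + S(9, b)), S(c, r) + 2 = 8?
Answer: √(425313 + 2*I*√95) ≈ 652.16 + 0.01*I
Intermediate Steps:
S(c, r) = 6 (S(c, r) = -2 + 8 = 6)
f(w, b) = √(6 + w) (f(w, b) = √(w + 6) = √(6 + w))
√(f(-233 - 1*153, 698) + 425313) = √(√(6 + (-233 - 1*153)) + 425313) = √(√(6 + (-233 - 153)) + 425313) = √(√(6 - 386) + 425313) = √(√(-380) + 425313) = √(2*I*√95 + 425313) = √(425313 + 2*I*√95)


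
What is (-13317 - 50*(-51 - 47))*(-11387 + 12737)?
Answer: -11362950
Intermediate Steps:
(-13317 - 50*(-51 - 47))*(-11387 + 12737) = (-13317 - 50*(-98))*1350 = (-13317 + 4900)*1350 = -8417*1350 = -11362950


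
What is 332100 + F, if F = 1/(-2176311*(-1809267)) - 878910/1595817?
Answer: 231863481321504595120783/698174844466522581 ≈ 3.3210e+5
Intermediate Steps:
F = -384525827554029317/698174844466522581 (F = -1/2176311*(-1/1809267) - 878910*1/1595817 = 1/3937527674037 - 292970/531939 = -384525827554029317/698174844466522581 ≈ -0.55076)
332100 + F = 332100 - 384525827554029317/698174844466522581 = 231863481321504595120783/698174844466522581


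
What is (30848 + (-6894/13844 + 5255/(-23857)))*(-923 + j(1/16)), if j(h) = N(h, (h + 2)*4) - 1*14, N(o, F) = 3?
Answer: -2378927497776201/82569077 ≈ -2.8811e+7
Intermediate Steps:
j(h) = -11 (j(h) = 3 - 1*14 = 3 - 14 = -11)
(30848 + (-6894/13844 + 5255/(-23857)))*(-923 + j(1/16)) = (30848 + (-6894/13844 + 5255/(-23857)))*(-923 - 11) = (30848 + (-6894*1/13844 + 5255*(-1/23857)))*(-934) = (30848 + (-3447/6922 - 5255/23857))*(-934) = (30848 - 118610189/165138154)*(-934) = (5094063164403/165138154)*(-934) = -2378927497776201/82569077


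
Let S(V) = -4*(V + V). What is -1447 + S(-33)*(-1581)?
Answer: -418831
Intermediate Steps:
S(V) = -8*V
-1447 + S(-33)*(-1581) = -1447 - 8*(-33)*(-1581) = -1447 + 264*(-1581) = -1447 - 417384 = -418831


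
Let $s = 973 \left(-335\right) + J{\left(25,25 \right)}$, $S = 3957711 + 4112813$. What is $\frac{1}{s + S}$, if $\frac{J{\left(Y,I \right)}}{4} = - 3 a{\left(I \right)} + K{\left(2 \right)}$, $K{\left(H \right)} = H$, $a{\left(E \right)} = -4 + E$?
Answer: $\frac{1}{7744325} \approx 1.2913 \cdot 10^{-7}$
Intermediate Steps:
$J{\left(Y,I \right)} = 56 - 12 I$ ($J{\left(Y,I \right)} = 4 \left(- 3 \left(-4 + I\right) + 2\right) = 4 \left(\left(12 - 3 I\right) + 2\right) = 4 \left(14 - 3 I\right) = 56 - 12 I$)
$S = 8070524$
$s = -326199$ ($s = 973 \left(-335\right) + \left(56 - 300\right) = -325955 + \left(56 - 300\right) = -325955 - 244 = -326199$)
$\frac{1}{s + S} = \frac{1}{-326199 + 8070524} = \frac{1}{7744325}$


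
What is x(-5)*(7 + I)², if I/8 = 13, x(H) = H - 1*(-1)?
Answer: -49284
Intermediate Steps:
x(H) = 1 + H (x(H) = H + 1 = 1 + H)
I = 104 (I = 8*13 = 104)
x(-5)*(7 + I)² = (1 - 5)*(7 + 104)² = -4*111² = -4*12321 = -49284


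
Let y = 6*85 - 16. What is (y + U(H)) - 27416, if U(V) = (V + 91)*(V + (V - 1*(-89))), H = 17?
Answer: -13638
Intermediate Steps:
y = 494 (y = 510 - 16 = 494)
U(V) = (89 + 2*V)*(91 + V) (U(V) = (91 + V)*(V + (V + 89)) = (91 + V)*(V + (89 + V)) = (91 + V)*(89 + 2*V) = (89 + 2*V)*(91 + V))
(y + U(H)) - 27416 = (494 + (8099 + 2*17² + 271*17)) - 27416 = (494 + (8099 + 2*289 + 4607)) - 27416 = (494 + (8099 + 578 + 4607)) - 27416 = (494 + 13284) - 27416 = 13778 - 27416 = -13638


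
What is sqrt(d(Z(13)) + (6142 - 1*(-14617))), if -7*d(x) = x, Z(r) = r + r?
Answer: 3*sqrt(113001)/7 ≈ 144.07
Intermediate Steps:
Z(r) = 2*r
d(x) = -x/7
sqrt(d(Z(13)) + (6142 - 1*(-14617))) = sqrt(-2*13/7 + (6142 - 1*(-14617))) = sqrt(-1/7*26 + (6142 + 14617)) = sqrt(-26/7 + 20759) = sqrt(145287/7) = 3*sqrt(113001)/7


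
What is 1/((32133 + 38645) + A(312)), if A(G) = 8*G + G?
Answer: 1/73586 ≈ 1.3590e-5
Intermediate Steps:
A(G) = 9*G
1/((32133 + 38645) + A(312)) = 1/((32133 + 38645) + 9*312) = 1/(70778 + 2808) = 1/73586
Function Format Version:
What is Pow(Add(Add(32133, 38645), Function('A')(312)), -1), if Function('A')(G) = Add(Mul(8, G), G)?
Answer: Rational(1, 73586) ≈ 1.3590e-5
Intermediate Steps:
Function('A')(G) = Mul(9, G)
Pow(Add(Add(32133, 38645), Function('A')(312)), -1) = Pow(Add(Add(32133, 38645), Mul(9, 312)), -1) = Pow(Add(70778, 2808), -1) = Pow(73586, -1) = Rational(1, 73586)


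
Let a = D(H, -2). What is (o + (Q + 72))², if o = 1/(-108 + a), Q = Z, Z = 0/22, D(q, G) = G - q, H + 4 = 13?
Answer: 73393489/14161 ≈ 5182.8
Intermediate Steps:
H = 9 (H = -4 + 13 = 9)
a = -11 (a = -2 - 1*9 = -2 - 9 = -11)
Z = 0 (Z = 0*(1/22) = 0)
Q = 0
o = -1/119 (o = 1/(-108 - 11) = 1/(-119) = -1/119 ≈ -0.0084034)
(o + (Q + 72))² = (-1/119 + (0 + 72))² = (-1/119 + 72)² = (8567/119)² = 73393489/14161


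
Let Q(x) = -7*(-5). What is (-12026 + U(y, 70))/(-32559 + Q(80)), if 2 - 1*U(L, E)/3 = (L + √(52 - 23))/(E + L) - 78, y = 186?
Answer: 1508887/4163072 + 3*√29/8326144 ≈ 0.36245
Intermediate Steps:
Q(x) = 35
U(L, E) = 240 - 3*(L + √29)/(E + L) (U(L, E) = 6 - 3*((L + √(52 - 23))/(E + L) - 78) = 6 - 3*((L + √29)/(E + L) - 78) = 6 - 3*(-78 + (L + √29)/(E + L)) = 6 + (234 - 3*(L + √29)/(E + L)) = 240 - 3*(L + √29)/(E + L))
(-12026 + U(y, 70))/(-32559 + Q(80)) = (-12026 + 3*(-√29 + 79*186 + 80*70)/(70 + 186))/(-32559 + 35) = (-12026 + 3*(-√29 + 14694 + 5600)/256)/(-32524) = (-12026 + 3*(1/256)*(20294 - √29))*(-1/32524) = (-12026 + (30441/128 - 3*√29/256))*(-1/32524) = (-1508887/128 - 3*√29/256)*(-1/32524) = 1508887/4163072 + 3*√29/8326144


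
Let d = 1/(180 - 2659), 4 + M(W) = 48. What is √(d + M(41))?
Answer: 5*√10815877/2479 ≈ 6.6332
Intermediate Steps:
M(W) = 44 (M(W) = -4 + 48 = 44)
d = -1/2479 (d = 1/(-2479) = -1/2479 ≈ -0.00040339)
√(d + M(41)) = √(-1/2479 + 44) = √(109075/2479) = 5*√10815877/2479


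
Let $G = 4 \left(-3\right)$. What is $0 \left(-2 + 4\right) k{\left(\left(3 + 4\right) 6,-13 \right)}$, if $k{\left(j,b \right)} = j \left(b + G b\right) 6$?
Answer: $0$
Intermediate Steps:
$G = -12$
$k{\left(j,b \right)} = - 66 b j$ ($k{\left(j,b \right)} = j \left(b - 12 b\right) 6 = j \left(- 11 b\right) 6 = - 11 b j 6 = - 66 b j$)
$0 \left(-2 + 4\right) k{\left(\left(3 + 4\right) 6,-13 \right)} = 0 \left(-2 + 4\right) \left(\left(-66\right) \left(-13\right) \left(3 + 4\right) 6\right) = 0 \cdot 2 \left(\left(-66\right) \left(-13\right) 7 \cdot 6\right) = 0 \left(\left(-66\right) \left(-13\right) 42\right) = 0 \cdot 36036 = 0$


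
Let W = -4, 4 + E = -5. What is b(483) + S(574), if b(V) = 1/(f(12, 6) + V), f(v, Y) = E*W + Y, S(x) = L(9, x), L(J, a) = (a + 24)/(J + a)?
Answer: 314533/306075 ≈ 1.0276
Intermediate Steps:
E = -9 (E = -4 - 5 = -9)
L(J, a) = (24 + a)/(J + a)
S(x) = (24 + x)/(9 + x)
f(v, Y) = 36 + Y (f(v, Y) = -9*(-4) + Y = 36 + Y)
b(V) = 1/(42 + V) (b(V) = 1/((36 + 6) + V) = 1/(42 + V))
b(483) + S(574) = 1/(42 + 483) + (24 + 574)/(9 + 574) = 1/525 + 598/583 = 314533/306075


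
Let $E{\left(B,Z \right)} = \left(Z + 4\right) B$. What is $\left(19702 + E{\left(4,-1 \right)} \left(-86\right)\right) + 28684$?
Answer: $47354$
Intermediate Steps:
$E{\left(B,Z \right)} = B \left(4 + Z\right)$ ($E{\left(B,Z \right)} = \left(4 + Z\right) B = B \left(4 + Z\right)$)
$\left(19702 + E{\left(4,-1 \right)} \left(-86\right)\right) + 28684 = \left(19702 + 4 \left(4 - 1\right) \left(-86\right)\right) + 28684 = \left(19702 + 4 \cdot 3 \left(-86\right)\right) + 28684 = \left(19702 + 12 \left(-86\right)\right) + 28684 = \left(19702 - 1032\right) + 28684 = 18670 + 28684 = 47354$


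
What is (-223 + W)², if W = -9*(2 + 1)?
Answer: 62500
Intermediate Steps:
W = -27 (W = -9*3 = -27)
(-223 + W)² = (-223 - 27)² = (-250)² = 62500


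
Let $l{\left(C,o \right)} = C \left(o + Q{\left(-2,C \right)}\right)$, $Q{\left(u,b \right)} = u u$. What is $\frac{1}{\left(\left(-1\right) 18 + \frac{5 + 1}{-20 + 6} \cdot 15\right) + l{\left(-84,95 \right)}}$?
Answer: $- \frac{7}{58383} \approx -0.0001199$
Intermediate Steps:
$Q{\left(u,b \right)} = u^{2}$
$l{\left(C,o \right)} = C \left(4 + o\right)$ ($l{\left(C,o \right)} = C \left(o + \left(-2\right)^{2}\right) = C \left(o + 4\right) = C \left(4 + o\right)$)
$\frac{1}{\left(\left(-1\right) 18 + \frac{5 + 1}{-20 + 6} \cdot 15\right) + l{\left(-84,95 \right)}} = \frac{1}{\left(\left(-1\right) 18 + \frac{5 + 1}{-20 + 6} \cdot 15\right) - 84 \left(4 + 95\right)} = \frac{1}{\left(-18 + \frac{6}{-14} \cdot 15\right) - 8316} = \frac{1}{\left(-18 + 6 \left(- \frac{1}{14}\right) 15\right) - 8316} = \frac{1}{\left(-18 - \frac{45}{7}\right) - 8316} = \frac{1}{- \frac{171}{7} - 8316} = \frac{1}{- \frac{58383}{7}} = - \frac{7}{58383}$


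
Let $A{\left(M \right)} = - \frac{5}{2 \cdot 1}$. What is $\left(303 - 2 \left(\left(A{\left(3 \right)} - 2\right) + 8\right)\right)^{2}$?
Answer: $87616$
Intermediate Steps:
$A{\left(M \right)} = - \frac{5}{2}$
$\left(303 - 2 \left(\left(A{\left(3 \right)} - 2\right) + 8\right)\right)^{2} = \left(303 - 2 \left(\left(- \frac{5}{2} - 2\right) + 8\right)\right)^{2} = \left(303 - 2 \left(- \frac{9}{2} + 8\right)\right)^{2} = \left(303 - 7\right)^{2} = 296^{2} = 87616$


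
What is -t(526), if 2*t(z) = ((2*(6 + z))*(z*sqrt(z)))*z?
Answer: -147191632*sqrt(526) ≈ -3.3758e+9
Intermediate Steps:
t(z) = z**(5/2)*(12 + 2*z)/2 (t(z) = (((2*(6 + z))*(z*sqrt(z)))*z)/2 = (((12 + 2*z)*z**(3/2))*z)/2 = ((z**(3/2)*(12 + 2*z))*z)/2 = (z**(5/2)*(12 + 2*z))/2 = z**(5/2)*(12 + 2*z)/2)
-t(526) = -526**(5/2)*(6 + 526) = -276676*sqrt(526)*532 = -147191632*sqrt(526)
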